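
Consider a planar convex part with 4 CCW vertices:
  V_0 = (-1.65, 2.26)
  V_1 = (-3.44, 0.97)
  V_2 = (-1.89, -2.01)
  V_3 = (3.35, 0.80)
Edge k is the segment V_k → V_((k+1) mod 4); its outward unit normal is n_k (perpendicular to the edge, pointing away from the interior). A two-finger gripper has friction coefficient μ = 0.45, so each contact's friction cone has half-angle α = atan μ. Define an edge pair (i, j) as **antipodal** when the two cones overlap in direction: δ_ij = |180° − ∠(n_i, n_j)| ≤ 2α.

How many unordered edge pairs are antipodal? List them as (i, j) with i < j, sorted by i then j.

α = atan 0.45 = 24.23°;  2α = 48.46°
n_0 = (-0.5847, +0.8113)
n_1 = (-0.8872, -0.4614)
n_2 = (+0.4726, -0.8813)
n_3 = (+0.2803, +0.9599)
  (0,1): δ = 98.30°  ·
  (0,2): δ = 7.58°  ✓
  (0,3): δ = 127.94°  ·
  (1,2): δ = 89.28°  ·
  (1,3): δ = 46.24°  ✓
  (2,3): δ = 44.48°  ✓
antipodal pairs: 3

count = 3; pairs: (0,2), (1,3), (2,3)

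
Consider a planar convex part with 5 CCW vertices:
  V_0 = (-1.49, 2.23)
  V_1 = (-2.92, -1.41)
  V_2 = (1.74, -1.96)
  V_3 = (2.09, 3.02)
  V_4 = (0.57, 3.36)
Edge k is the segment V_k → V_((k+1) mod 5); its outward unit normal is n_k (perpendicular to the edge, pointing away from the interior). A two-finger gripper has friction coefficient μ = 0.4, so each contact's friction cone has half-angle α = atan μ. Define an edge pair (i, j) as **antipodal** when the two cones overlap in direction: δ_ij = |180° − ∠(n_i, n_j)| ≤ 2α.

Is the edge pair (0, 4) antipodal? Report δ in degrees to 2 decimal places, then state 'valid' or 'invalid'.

δ = 140.19°, invalid

α = atan 0.4 = 21.80°;  2α = 43.60°
edge 0: e_0 = (-1.43, -3.64);  n_0 = (-0.9308, +0.3657)
edge 4: e_4 = (-2.06, -1.13);  n_4 = (-0.4809, +0.8768)
∠(n_0, n_4) = 39.81°
δ = |180° − 39.81°| = 140.19°
140.19° > 2α = 43.60°  →  invalid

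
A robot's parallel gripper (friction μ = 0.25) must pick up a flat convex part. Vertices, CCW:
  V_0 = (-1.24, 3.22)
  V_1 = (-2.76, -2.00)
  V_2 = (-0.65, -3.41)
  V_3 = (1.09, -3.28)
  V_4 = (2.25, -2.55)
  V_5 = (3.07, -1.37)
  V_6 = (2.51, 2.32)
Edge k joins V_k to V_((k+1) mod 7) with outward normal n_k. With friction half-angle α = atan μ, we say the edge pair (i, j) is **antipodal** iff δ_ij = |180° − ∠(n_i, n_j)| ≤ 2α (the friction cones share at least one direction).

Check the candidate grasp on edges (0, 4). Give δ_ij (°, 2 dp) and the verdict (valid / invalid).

δ = 18.56°, valid

α = atan 0.25 = 14.04°;  2α = 28.07°
edge 0: e_0 = (-1.52, -5.22);  n_0 = (-0.9601, +0.2796)
edge 4: e_4 = (+0.82, +1.18);  n_4 = (+0.8212, -0.5707)
∠(n_0, n_4) = 161.44°
δ = |180° − 161.44°| = 18.56°
18.56° ≤ 2α = 28.07°  →  valid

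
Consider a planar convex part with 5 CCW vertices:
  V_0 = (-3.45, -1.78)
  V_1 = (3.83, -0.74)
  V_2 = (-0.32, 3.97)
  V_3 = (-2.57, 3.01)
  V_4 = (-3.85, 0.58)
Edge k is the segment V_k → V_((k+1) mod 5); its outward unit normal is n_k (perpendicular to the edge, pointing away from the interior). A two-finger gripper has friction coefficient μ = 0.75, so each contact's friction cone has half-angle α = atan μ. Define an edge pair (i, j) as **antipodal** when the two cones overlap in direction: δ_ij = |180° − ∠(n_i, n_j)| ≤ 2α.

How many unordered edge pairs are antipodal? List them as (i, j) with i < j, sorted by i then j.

α = atan 0.75 = 36.87°;  2α = 73.74°
n_0 = (+0.1414, -0.9899)
n_1 = (+0.7503, +0.6611)
n_2 = (-0.3924, +0.9198)
n_3 = (-0.8848, +0.4660)
n_4 = (-0.9859, -0.1671)
  (0,1): δ = 56.75°  ✓
  (0,2): δ = 14.98°  ✓
  (0,3): δ = 54.09°  ✓
  (0,4): δ = 91.49°  ·
  (1,2): δ = 108.28°  ·
  (1,3): δ = 69.16°  ✓
  (1,4): δ = 31.76°  ✓
  (2,3): δ = 140.88°  ·
  (2,4): δ = 103.49°  ·
  (3,4): δ = 142.60°  ·
antipodal pairs: 5

count = 5; pairs: (0,1), (0,2), (0,3), (1,3), (1,4)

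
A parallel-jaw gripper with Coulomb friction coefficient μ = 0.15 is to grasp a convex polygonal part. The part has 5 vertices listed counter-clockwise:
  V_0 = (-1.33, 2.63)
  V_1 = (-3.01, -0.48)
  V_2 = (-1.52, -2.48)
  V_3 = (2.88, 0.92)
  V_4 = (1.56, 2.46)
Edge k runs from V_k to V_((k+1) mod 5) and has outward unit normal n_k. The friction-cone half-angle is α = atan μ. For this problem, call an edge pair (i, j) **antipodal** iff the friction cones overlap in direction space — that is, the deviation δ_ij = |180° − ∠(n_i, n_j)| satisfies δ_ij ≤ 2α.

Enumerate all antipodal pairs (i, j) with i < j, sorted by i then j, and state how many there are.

α = atan 0.15 = 8.53°;  2α = 17.06°
n_0 = (-0.8798, +0.4753)
n_1 = (-0.8019, -0.5974)
n_2 = (+0.6114, -0.7913)
n_3 = (+0.7593, +0.6508)
n_4 = (+0.0587, +0.9983)
  (0,1): δ = 114.94°  ·
  (0,2): δ = 23.93°  ·
  (0,3): δ = 68.98°  ·
  (0,4): δ = 115.01°  ·
  (1,2): δ = 88.99°  ·
  (1,3): δ = 3.92°  ✓
  (1,4): δ = 49.95°  ·
  (2,3): δ = 87.09°  ·
  (2,4): δ = 41.06°  ·
  (3,4): δ = 133.97°  ·
antipodal pairs: 1

count = 1; pairs: (1,3)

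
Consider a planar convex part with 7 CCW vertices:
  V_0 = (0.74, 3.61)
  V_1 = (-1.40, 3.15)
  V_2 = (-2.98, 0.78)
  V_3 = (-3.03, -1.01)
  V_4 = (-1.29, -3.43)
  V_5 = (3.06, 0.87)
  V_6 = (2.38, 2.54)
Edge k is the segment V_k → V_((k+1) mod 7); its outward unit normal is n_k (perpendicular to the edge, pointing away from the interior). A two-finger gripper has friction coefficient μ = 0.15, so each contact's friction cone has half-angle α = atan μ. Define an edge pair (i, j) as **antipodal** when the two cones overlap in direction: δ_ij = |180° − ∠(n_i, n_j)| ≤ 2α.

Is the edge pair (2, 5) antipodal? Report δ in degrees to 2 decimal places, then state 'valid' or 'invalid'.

δ = 23.76°, invalid

α = atan 0.15 = 8.53°;  2α = 17.06°
edge 2: e_2 = (-0.05, -1.79);  n_2 = (-0.9996, +0.0279)
edge 5: e_5 = (-0.68, +1.67);  n_5 = (+0.9262, +0.3771)
∠(n_2, n_5) = 156.24°
δ = |180° − 156.24°| = 23.76°
23.76° > 2α = 17.06°  →  invalid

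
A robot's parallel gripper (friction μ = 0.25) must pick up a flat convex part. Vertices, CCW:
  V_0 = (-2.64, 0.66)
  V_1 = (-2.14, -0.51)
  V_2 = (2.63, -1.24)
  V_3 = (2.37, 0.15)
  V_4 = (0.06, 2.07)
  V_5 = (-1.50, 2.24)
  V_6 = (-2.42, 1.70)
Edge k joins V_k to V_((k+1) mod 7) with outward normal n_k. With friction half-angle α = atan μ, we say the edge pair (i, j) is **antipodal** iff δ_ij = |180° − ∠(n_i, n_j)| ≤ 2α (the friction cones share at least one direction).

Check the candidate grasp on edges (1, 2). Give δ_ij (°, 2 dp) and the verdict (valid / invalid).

α = atan 0.25 = 14.04°;  2α = 28.07°
edge 1: e_1 = (+4.77, -0.73);  n_1 = (-0.1513, -0.9885)
edge 2: e_2 = (-0.26, +1.39);  n_2 = (+0.9830, +0.1839)
∠(n_1, n_2) = 109.30°
δ = |180° − 109.30°| = 70.70°
70.70° > 2α = 28.07°  →  invalid

δ = 70.70°, invalid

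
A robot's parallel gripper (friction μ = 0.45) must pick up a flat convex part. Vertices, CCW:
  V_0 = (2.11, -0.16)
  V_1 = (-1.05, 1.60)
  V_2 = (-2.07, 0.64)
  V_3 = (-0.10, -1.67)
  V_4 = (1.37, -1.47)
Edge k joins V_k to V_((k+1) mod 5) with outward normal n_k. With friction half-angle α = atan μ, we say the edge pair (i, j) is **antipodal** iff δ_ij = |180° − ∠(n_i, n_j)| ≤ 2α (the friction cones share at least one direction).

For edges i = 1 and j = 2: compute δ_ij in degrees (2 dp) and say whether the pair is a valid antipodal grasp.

δ = 92.81°, invalid

α = atan 0.45 = 24.23°;  2α = 48.46°
edge 1: e_1 = (-1.02, -0.96);  n_1 = (-0.6854, +0.7282)
edge 2: e_2 = (+1.97, -2.31);  n_2 = (-0.7609, -0.6489)
∠(n_1, n_2) = 87.19°
δ = |180° − 87.19°| = 92.81°
92.81° > 2α = 48.46°  →  invalid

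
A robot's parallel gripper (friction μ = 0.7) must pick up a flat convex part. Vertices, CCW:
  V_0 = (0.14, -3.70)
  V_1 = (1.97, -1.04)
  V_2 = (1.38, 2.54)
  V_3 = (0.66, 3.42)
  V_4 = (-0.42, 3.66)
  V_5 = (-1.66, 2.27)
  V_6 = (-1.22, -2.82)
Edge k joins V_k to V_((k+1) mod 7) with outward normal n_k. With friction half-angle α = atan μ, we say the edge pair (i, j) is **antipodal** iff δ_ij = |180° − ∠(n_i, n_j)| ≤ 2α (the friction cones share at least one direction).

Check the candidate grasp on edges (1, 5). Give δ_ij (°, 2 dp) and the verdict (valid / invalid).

δ = 4.42°, valid

α = atan 0.7 = 34.99°;  2α = 69.98°
edge 1: e_1 = (-0.59, +3.58);  n_1 = (+0.9867, +0.1626)
edge 5: e_5 = (+0.44, -5.09);  n_5 = (-0.9963, -0.0861)
∠(n_1, n_5) = 175.58°
δ = |180° − 175.58°| = 4.42°
4.42° ≤ 2α = 69.98°  →  valid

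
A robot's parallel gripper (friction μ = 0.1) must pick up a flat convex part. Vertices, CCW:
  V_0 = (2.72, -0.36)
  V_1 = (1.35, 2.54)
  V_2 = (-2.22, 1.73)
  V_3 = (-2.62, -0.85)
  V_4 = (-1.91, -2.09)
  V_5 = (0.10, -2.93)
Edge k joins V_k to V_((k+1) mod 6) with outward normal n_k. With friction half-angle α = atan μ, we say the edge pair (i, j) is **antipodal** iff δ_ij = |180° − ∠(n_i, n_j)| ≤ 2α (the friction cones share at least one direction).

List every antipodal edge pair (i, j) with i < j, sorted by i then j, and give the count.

count = 1; pairs: (0,3)

α = atan 0.1 = 5.71°;  2α = 11.42°
n_0 = (+0.9042, +0.4271)
n_1 = (-0.2213, +0.9752)
n_2 = (-0.9882, +0.1532)
n_3 = (-0.8678, -0.4969)
n_4 = (-0.3856, -0.9227)
n_5 = (+0.7003, -0.7139)
  (0,1): δ = 102.50°  ·
  (0,2): δ = 34.10°  ·
  (0,3): δ = 4.51°  ✓
  (0,4): δ = 42.03°  ·
  (0,5): δ = 109.16°  ·
  (1,2): δ = 111.60°  ·
  (1,3): δ = 72.99°  ·
  (1,4): δ = 35.46°  ·
  (1,5): δ = 31.66°  ·
  (2,3): δ = 141.39°  ·
  (2,4): δ = 103.87°  ·
  (2,5): δ = 36.74°  ·
  (3,4): δ = 142.48°  ·
  (3,5): δ = 75.35°  ·
  (4,5): δ = 112.87°  ·
antipodal pairs: 1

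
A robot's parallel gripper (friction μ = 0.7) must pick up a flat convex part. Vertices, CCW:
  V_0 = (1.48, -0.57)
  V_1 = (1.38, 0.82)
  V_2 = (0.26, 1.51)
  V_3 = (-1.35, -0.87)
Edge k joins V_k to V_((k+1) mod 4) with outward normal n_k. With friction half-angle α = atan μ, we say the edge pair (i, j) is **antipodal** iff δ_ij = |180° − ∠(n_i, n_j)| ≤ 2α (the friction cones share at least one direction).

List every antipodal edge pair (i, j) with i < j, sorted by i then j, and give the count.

count = 3; pairs: (0,2), (1,3), (2,3)

α = atan 0.7 = 34.99°;  2α = 69.98°
n_0 = (+0.9974, +0.0718)
n_1 = (+0.5245, +0.8514)
n_2 = (-0.8283, +0.5603)
n_3 = (+0.1054, -0.9944)
  (0,1): δ = 125.75°  ·
  (0,2): δ = 38.19°  ✓
  (0,3): δ = 91.94°  ·
  (1,2): δ = 92.44°  ·
  (1,3): δ = 37.69°  ✓
  (2,3): δ = 49.87°  ✓
antipodal pairs: 3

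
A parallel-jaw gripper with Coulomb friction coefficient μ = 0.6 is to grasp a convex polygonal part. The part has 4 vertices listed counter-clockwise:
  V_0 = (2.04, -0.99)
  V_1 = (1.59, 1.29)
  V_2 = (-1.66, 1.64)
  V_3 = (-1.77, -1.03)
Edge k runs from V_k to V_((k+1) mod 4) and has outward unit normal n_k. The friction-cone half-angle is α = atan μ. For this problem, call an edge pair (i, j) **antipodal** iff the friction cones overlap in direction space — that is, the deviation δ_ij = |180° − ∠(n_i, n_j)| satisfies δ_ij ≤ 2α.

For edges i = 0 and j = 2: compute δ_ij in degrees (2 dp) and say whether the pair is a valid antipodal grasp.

δ = 13.52°, valid

α = atan 0.6 = 30.96°;  2α = 61.93°
edge 0: e_0 = (-0.45, +2.28);  n_0 = (+0.9811, +0.1936)
edge 2: e_2 = (-0.11, -2.67);  n_2 = (-0.9992, +0.0412)
∠(n_0, n_2) = 166.48°
δ = |180° − 166.48°| = 13.52°
13.52° ≤ 2α = 61.93°  →  valid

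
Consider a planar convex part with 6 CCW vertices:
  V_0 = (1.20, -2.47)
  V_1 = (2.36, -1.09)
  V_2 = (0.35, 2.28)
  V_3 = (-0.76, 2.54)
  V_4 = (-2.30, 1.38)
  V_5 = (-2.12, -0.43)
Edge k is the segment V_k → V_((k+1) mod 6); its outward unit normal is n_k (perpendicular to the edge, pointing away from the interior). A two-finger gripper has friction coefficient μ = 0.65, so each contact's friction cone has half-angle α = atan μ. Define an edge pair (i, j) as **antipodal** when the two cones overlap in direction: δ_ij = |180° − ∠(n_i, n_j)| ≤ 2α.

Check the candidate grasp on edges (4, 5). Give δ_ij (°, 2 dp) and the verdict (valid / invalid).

α = atan 0.65 = 33.02°;  2α = 66.05°
edge 4: e_4 = (+0.18, -1.81);  n_4 = (-0.9951, -0.0990)
edge 5: e_5 = (+3.32, -2.04);  n_5 = (-0.5235, -0.8520)
∠(n_4, n_5) = 52.75°
δ = |180° − 52.75°| = 127.25°
127.25° > 2α = 66.05°  →  invalid

δ = 127.25°, invalid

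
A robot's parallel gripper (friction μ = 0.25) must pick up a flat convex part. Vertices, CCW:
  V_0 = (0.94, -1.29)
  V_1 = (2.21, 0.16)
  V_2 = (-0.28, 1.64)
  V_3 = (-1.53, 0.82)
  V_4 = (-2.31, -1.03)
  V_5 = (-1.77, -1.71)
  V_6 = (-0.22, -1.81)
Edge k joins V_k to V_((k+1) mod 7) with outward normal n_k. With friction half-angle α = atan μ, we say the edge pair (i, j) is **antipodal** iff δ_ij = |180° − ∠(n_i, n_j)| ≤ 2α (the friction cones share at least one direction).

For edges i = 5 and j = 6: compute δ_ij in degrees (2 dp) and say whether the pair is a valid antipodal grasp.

δ = 152.16°, invalid

α = atan 0.25 = 14.04°;  2α = 28.07°
edge 5: e_5 = (+1.55, -0.10);  n_5 = (-0.0644, -0.9979)
edge 6: e_6 = (+1.16, +0.52);  n_6 = (+0.4091, -0.9125)
∠(n_5, n_6) = 27.84°
δ = |180° − 27.84°| = 152.16°
152.16° > 2α = 28.07°  →  invalid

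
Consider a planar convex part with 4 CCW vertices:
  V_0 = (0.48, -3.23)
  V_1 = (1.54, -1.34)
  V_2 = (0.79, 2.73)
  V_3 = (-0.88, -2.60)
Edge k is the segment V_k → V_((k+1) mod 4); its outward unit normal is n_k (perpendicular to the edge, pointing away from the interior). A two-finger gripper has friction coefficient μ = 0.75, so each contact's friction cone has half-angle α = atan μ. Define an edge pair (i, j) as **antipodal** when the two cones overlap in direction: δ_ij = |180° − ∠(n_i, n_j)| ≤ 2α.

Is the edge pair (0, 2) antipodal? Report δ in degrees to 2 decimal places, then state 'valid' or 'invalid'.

δ = 11.89°, valid

α = atan 0.75 = 36.87°;  2α = 73.74°
edge 0: e_0 = (+1.06, +1.89);  n_0 = (+0.8722, -0.4892)
edge 2: e_2 = (-1.67, -5.33);  n_2 = (-0.9543, +0.2990)
∠(n_0, n_2) = 168.11°
δ = |180° − 168.11°| = 11.89°
11.89° ≤ 2α = 73.74°  →  valid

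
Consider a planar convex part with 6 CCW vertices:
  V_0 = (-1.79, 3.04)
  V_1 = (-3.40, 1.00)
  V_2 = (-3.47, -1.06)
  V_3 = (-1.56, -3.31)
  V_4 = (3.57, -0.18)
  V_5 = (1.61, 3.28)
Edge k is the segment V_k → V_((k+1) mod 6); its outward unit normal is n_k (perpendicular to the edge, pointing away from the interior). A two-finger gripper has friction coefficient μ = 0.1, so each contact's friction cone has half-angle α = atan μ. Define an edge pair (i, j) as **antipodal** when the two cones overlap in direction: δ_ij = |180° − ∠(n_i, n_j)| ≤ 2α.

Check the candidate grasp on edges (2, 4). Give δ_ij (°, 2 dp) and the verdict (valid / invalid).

δ = 10.80°, valid

α = atan 0.1 = 5.71°;  2α = 11.42°
edge 2: e_2 = (+1.91, -2.25);  n_2 = (-0.7624, -0.6472)
edge 4: e_4 = (-1.96, +3.46);  n_4 = (+0.8701, +0.4929)
∠(n_2, n_4) = 169.20°
δ = |180° − 169.20°| = 10.80°
10.80° ≤ 2α = 11.42°  →  valid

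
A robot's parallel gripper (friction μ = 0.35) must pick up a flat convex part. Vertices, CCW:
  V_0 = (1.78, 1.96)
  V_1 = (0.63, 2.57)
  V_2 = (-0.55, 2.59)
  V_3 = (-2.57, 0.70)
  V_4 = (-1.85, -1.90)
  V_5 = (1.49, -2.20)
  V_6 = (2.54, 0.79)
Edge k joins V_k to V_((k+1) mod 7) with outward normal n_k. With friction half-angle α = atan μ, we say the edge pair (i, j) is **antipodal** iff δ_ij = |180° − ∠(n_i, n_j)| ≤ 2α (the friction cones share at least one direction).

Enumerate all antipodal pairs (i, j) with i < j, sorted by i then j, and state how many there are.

count = 5; pairs: (0,4), (1,4), (2,5), (3,5), (3,6)

α = atan 0.35 = 19.29°;  2α = 38.58°
n_0 = (+0.4686, +0.8834)
n_1 = (+0.0169, +0.9999)
n_2 = (-0.6832, +0.7302)
n_3 = (-0.9637, -0.2669)
n_4 = (-0.0895, -0.9960)
n_5 = (+0.9435, -0.3313)
n_6 = (+0.8386, +0.5447)
  (0,1): δ = 153.03°  ·
  (0,2): δ = 108.96°  ·
  (0,3): δ = 46.58°  ·
  (0,4): δ = 22.81°  ✓
  (0,5): δ = 98.59°  ·
  (0,6): δ = 150.95°  ·
  (1,2): δ = 135.93°  ·
  (1,3): δ = 73.55°  ·
  (1,4): δ = 4.16°  ✓
  (1,5): δ = 71.62°  ·
  (1,6): δ = 123.98°  ·
  (2,3): δ = 117.62°  ·
  (2,4): δ = 48.23°  ·
  (2,5): δ = 27.55°  ✓
  (2,6): δ = 79.91°  ·
  (3,4): δ = 110.61°  ·
  (3,5): δ = 34.83°  ✓
  (3,6): δ = 17.53°  ✓
  (4,5): δ = 104.22°  ·
  (4,6): δ = 51.86°  ·
  (5,6): δ = 127.64°  ·
antipodal pairs: 5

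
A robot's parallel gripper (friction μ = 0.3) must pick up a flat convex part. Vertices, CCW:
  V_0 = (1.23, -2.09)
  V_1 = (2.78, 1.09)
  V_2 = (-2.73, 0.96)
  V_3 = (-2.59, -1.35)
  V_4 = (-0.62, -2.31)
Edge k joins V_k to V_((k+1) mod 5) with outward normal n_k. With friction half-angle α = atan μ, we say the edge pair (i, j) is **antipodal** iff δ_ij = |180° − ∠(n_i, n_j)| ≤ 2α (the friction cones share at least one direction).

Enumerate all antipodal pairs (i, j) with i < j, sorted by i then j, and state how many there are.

α = atan 0.3 = 16.70°;  2α = 33.40°
n_0 = (+0.8989, -0.4381)
n_1 = (-0.0236, +0.9997)
n_2 = (-0.9982, -0.0605)
n_3 = (-0.4381, -0.8989)
n_4 = (+0.1181, -0.9930)
  (0,1): δ = 62.66°  ·
  (0,2): δ = 29.45°  ✓
  (0,3): δ = 90.01°  ·
  (0,4): δ = 122.77°  ·
  (1,2): δ = 87.88°  ·
  (1,3): δ = 27.33°  ✓
  (1,4): δ = 5.43°  ✓
  (2,3): δ = 119.45°  ·
  (2,4): δ = 86.69°  ·
  (3,4): δ = 147.24°  ·
antipodal pairs: 3

count = 3; pairs: (0,2), (1,3), (1,4)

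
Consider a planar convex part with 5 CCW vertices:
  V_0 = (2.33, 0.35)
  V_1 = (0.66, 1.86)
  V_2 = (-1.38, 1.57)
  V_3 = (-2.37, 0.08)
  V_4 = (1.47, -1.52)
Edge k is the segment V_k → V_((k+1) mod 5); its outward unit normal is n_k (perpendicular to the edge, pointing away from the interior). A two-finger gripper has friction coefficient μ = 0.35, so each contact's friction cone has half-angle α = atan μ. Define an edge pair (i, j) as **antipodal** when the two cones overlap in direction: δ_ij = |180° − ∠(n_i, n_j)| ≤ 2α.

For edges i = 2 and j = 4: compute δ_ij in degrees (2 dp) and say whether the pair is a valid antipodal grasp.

δ = 8.90°, valid

α = atan 0.35 = 19.29°;  2α = 38.58°
edge 2: e_2 = (-0.99, -1.49);  n_2 = (-0.8329, +0.5534)
edge 4: e_4 = (+0.86, +1.87);  n_4 = (+0.9085, -0.4178)
∠(n_2, n_4) = 171.10°
δ = |180° − 171.10°| = 8.90°
8.90° ≤ 2α = 38.58°  →  valid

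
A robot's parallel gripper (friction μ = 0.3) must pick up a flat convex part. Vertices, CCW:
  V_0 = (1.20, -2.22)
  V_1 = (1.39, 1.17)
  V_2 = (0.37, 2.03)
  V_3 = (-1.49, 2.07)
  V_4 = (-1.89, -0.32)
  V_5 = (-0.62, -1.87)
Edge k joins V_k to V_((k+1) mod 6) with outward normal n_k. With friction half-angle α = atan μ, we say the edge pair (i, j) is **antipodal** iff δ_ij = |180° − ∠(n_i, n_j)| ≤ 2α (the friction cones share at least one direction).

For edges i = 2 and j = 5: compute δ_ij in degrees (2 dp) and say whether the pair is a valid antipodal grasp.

δ = 9.65°, valid

α = atan 0.3 = 16.70°;  2α = 33.40°
edge 2: e_2 = (-1.86, +0.04);  n_2 = (+0.0215, +0.9998)
edge 5: e_5 = (+1.82, -0.35);  n_5 = (-0.1888, -0.9820)
∠(n_2, n_5) = 170.35°
δ = |180° − 170.35°| = 9.65°
9.65° ≤ 2α = 33.40°  →  valid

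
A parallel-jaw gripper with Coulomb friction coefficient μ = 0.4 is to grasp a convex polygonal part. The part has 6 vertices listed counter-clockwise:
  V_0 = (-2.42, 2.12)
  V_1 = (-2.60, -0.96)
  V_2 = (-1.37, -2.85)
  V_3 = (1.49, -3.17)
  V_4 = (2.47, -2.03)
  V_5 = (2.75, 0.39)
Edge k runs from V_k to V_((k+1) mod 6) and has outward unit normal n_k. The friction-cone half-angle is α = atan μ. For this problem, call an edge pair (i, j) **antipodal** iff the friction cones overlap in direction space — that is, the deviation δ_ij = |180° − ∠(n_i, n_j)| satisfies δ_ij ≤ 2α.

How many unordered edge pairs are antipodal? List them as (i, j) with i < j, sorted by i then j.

α = atan 0.4 = 21.80°;  2α = 43.60°
n_0 = (-0.9983, +0.0583)
n_1 = (-0.8381, -0.5455)
n_2 = (-0.1112, -0.9938)
n_3 = (+0.7583, -0.6519)
n_4 = (+0.9934, -0.1149)
n_5 = (+0.3173, +0.9483)
  (0,1): δ = 143.60°  ·
  (0,2): δ = 93.04°  ·
  (0,3): δ = 37.34°  ✓
  (0,4): δ = 3.26°  ✓
  (0,5): δ = 74.84°  ·
  (1,2): δ = 129.44°  ·
  (1,3): δ = 73.74°  ·
  (1,4): δ = 39.66°  ✓
  (1,5): δ = 38.44°  ✓
  (2,3): δ = 124.30°  ·
  (2,4): δ = 90.22°  ·
  (2,5): δ = 12.12°  ✓
  (3,4): δ = 145.92°  ·
  (3,5): δ = 67.82°  ·
  (4,5): δ = 101.90°  ·
antipodal pairs: 5

count = 5; pairs: (0,3), (0,4), (1,4), (1,5), (2,5)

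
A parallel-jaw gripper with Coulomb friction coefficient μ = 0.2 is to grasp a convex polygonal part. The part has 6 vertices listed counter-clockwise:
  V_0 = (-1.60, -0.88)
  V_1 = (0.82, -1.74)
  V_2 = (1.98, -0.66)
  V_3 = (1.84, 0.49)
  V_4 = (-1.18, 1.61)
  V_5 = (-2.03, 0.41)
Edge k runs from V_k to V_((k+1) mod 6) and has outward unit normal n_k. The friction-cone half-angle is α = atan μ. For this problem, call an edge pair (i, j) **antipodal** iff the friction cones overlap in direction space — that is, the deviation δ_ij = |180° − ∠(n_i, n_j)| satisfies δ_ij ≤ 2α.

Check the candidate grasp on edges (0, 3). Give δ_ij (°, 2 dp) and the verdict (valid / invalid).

α = atan 0.2 = 11.31°;  2α = 22.62°
edge 0: e_0 = (+2.42, -0.86);  n_0 = (-0.3349, -0.9423)
edge 3: e_3 = (-3.02, +1.12);  n_3 = (+0.3477, +0.9376)
∠(n_0, n_3) = 179.22°
δ = |180° − 179.22°| = 0.78°
0.78° ≤ 2α = 22.62°  →  valid

δ = 0.78°, valid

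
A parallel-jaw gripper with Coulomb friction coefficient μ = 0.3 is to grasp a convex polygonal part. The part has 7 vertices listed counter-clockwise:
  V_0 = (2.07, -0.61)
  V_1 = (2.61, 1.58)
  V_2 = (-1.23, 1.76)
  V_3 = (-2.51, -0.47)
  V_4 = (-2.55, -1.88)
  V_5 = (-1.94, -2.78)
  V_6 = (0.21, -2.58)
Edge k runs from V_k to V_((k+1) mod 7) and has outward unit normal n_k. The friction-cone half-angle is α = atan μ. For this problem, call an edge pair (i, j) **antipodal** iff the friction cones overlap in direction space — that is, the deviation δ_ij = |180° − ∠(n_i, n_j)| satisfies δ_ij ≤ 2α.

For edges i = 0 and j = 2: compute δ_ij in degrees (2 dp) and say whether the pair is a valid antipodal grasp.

α = atan 0.3 = 16.70°;  2α = 33.40°
edge 0: e_0 = (+0.54, +2.19);  n_0 = (+0.9709, -0.2394)
edge 2: e_2 = (-1.28, -2.23);  n_2 = (-0.8673, +0.4978)
∠(n_0, n_2) = 164.00°
δ = |180° − 164.00°| = 16.00°
16.00° ≤ 2α = 33.40°  →  valid

δ = 16.00°, valid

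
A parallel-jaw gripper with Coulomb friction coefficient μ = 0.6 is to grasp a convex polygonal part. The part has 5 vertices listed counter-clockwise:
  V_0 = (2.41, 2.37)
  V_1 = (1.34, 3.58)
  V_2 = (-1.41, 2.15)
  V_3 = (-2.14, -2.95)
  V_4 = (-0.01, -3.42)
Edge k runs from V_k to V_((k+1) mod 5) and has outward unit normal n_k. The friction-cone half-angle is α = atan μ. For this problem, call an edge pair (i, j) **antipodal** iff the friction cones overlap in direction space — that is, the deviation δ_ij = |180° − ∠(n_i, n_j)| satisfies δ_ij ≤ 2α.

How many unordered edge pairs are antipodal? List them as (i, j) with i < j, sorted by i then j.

α = atan 0.6 = 30.96°;  2α = 61.93°
n_0 = (+0.7491, +0.6624)
n_1 = (-0.4614, +0.8872)
n_2 = (-0.9899, +0.1417)
n_3 = (-0.2155, -0.9765)
n_4 = (+0.9227, -0.3856)
  (0,1): δ = 104.01°  ·
  (0,2): δ = 49.63°  ✓
  (0,3): δ = 36.07°  ✓
  (0,4): δ = 115.83°  ·
  (1,2): δ = 125.62°  ·
  (1,3): δ = 39.92°  ✓
  (1,4): δ = 39.84°  ✓
  (2,3): δ = 94.30°  ·
  (2,4): δ = 14.54°  ✓
  (3,4): δ = 100.24°  ·
antipodal pairs: 5

count = 5; pairs: (0,2), (0,3), (1,3), (1,4), (2,4)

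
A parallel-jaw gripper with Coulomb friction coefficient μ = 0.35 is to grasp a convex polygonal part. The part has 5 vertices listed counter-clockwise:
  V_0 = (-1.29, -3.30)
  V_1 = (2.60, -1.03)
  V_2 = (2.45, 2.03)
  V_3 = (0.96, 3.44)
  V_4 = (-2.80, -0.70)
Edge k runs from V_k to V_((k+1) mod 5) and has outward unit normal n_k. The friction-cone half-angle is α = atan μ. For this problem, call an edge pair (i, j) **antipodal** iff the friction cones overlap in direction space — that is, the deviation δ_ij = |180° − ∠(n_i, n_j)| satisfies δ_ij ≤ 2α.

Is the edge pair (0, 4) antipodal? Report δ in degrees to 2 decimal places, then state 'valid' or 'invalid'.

α = atan 0.35 = 19.29°;  2α = 38.58°
edge 0: e_0 = (+3.89, +2.27);  n_0 = (+0.5040, -0.8637)
edge 4: e_4 = (+1.51, -2.60);  n_4 = (-0.8647, -0.5022)
∠(n_0, n_4) = 90.12°
δ = |180° − 90.12°| = 89.88°
89.88° > 2α = 38.58°  →  invalid

δ = 89.88°, invalid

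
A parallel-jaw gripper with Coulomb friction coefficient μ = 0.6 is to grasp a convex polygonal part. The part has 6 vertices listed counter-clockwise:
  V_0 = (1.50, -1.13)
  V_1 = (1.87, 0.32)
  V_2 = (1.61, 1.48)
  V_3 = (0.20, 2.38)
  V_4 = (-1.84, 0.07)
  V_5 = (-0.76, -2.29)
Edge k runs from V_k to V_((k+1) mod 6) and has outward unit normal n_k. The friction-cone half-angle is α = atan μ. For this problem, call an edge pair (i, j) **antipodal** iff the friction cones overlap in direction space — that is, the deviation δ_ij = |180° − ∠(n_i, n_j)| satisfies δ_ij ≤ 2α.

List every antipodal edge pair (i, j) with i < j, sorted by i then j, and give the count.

count = 7; pairs: (0,3), (0,4), (1,3), (1,4), (2,4), (2,5), (3,5)

α = atan 0.6 = 30.96°;  2α = 61.93°
n_0 = (+0.9690, -0.2472)
n_1 = (+0.9758, +0.2187)
n_2 = (+0.5380, +0.8429)
n_3 = (-0.7496, +0.6619)
n_4 = (-0.9093, -0.4161)
n_5 = (+0.4566, -0.8897)
  (0,1): δ = 153.05°  ·
  (0,2): δ = 108.24°  ·
  (0,3): δ = 27.13°  ✓
  (0,4): δ = 38.90°  ✓
  (0,5): δ = 131.49°  ·
  (1,2): δ = 135.18°  ·
  (1,3): δ = 54.08°  ✓
  (1,4): δ = 11.96°  ✓
  (1,5): δ = 104.54°  ·
  (2,3): δ = 98.90°  ·
  (2,4): δ = 32.86°  ✓
  (2,5): δ = 59.72°  ✓
  (3,4): δ = 113.96°  ·
  (3,5): δ = 21.38°  ✓
  (4,5): δ = 87.42°  ·
antipodal pairs: 7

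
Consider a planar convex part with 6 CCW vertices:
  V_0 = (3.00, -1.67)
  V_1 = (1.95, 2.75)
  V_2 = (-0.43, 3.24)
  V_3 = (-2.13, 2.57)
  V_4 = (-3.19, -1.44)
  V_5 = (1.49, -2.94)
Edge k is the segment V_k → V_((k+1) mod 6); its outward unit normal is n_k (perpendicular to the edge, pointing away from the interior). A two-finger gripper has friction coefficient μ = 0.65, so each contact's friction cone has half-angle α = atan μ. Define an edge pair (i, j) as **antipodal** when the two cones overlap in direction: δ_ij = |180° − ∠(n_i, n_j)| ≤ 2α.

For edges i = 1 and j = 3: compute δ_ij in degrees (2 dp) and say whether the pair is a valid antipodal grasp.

α = atan 0.65 = 33.02°;  2α = 66.05°
edge 1: e_1 = (-2.38, +0.49);  n_1 = (+0.2017, +0.9795)
edge 3: e_3 = (-1.06, -4.01);  n_3 = (-0.9668, +0.2556)
∠(n_1, n_3) = 86.83°
δ = |180° − 86.83°| = 93.17°
93.17° > 2α = 66.05°  →  invalid

δ = 93.17°, invalid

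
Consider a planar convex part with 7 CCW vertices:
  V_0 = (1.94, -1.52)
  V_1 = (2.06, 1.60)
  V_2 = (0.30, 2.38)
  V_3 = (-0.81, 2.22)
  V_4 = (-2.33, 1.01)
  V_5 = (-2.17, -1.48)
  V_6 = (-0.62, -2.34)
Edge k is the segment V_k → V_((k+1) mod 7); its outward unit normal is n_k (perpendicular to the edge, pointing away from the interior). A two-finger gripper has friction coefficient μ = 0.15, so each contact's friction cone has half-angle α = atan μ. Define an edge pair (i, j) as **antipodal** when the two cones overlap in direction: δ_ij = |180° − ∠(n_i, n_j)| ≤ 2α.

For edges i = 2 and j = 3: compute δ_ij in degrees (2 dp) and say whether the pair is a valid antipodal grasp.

α = atan 0.15 = 8.53°;  2α = 17.06°
edge 2: e_2 = (-1.11, -0.16);  n_2 = (-0.1427, +0.9898)
edge 3: e_3 = (-1.52, -1.21);  n_3 = (-0.6228, +0.7824)
∠(n_2, n_3) = 30.32°
δ = |180° − 30.32°| = 149.68°
149.68° > 2α = 17.06°  →  invalid

δ = 149.68°, invalid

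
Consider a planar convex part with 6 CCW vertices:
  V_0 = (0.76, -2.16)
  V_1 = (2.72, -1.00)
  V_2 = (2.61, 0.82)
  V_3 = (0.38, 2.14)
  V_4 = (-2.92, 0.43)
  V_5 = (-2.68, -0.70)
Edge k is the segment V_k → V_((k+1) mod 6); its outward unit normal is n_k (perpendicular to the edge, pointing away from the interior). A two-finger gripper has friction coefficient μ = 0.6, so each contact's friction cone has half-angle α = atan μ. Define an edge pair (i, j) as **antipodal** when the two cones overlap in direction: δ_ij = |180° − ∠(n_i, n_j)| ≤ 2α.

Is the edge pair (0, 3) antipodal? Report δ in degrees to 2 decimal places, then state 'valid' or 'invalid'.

δ = 3.23°, valid

α = atan 0.6 = 30.96°;  2α = 61.93°
edge 0: e_0 = (+1.96, +1.16);  n_0 = (+0.5093, -0.8606)
edge 3: e_3 = (-3.30, -1.71);  n_3 = (-0.4601, +0.8879)
∠(n_0, n_3) = 176.77°
δ = |180° − 176.77°| = 3.23°
3.23° ≤ 2α = 61.93°  →  valid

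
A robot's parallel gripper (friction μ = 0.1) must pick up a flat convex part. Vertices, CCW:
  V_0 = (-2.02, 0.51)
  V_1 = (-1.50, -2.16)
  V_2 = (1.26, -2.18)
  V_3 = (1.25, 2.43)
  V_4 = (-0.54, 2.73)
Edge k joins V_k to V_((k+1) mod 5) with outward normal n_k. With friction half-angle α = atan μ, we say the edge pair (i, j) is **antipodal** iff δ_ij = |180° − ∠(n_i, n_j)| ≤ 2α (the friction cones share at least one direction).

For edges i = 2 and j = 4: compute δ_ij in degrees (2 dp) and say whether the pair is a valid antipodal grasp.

α = atan 0.1 = 5.71°;  2α = 11.42°
edge 2: e_2 = (-0.01, +4.61);  n_2 = (+1.0000, +0.0022)
edge 4: e_4 = (-1.48, -2.22);  n_4 = (-0.8321, +0.5547)
∠(n_2, n_4) = 146.19°
δ = |180° − 146.19°| = 33.81°
33.81° > 2α = 11.42°  →  invalid

δ = 33.81°, invalid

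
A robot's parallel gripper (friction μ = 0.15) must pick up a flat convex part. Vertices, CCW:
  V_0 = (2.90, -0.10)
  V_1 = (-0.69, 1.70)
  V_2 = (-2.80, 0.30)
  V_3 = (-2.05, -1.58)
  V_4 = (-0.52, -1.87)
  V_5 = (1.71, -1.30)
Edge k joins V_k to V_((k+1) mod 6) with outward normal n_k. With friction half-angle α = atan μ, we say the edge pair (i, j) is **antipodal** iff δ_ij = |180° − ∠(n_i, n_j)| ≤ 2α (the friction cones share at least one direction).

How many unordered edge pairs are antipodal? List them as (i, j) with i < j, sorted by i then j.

count = 2; pairs: (0,3), (1,5)

α = atan 0.15 = 8.53°;  2α = 17.06°
n_0 = (+0.4482, +0.8939)
n_1 = (-0.5529, +0.8333)
n_2 = (-0.9288, -0.3705)
n_3 = (-0.1862, -0.9825)
n_4 = (+0.2476, -0.9689)
n_5 = (+0.7101, -0.7041)
  (0,1): δ = 119.81°  ·
  (0,2): δ = 41.62°  ·
  (0,3): δ = 15.90°  ✓
  (0,4): δ = 40.97°  ·
  (0,5): δ = 71.87°  ·
  (1,2): δ = 101.82°  ·
  (1,3): δ = 44.30°  ·
  (1,4): δ = 19.23°  ·
  (1,5): δ = 11.68°  ✓
  (2,3): δ = 122.48°  ·
  (2,4): δ = 97.41°  ·
  (2,5): δ = 66.51°  ·
  (3,4): δ = 154.93°  ·
  (3,5): δ = 124.03°  ·
  (4,5): δ = 149.10°  ·
antipodal pairs: 2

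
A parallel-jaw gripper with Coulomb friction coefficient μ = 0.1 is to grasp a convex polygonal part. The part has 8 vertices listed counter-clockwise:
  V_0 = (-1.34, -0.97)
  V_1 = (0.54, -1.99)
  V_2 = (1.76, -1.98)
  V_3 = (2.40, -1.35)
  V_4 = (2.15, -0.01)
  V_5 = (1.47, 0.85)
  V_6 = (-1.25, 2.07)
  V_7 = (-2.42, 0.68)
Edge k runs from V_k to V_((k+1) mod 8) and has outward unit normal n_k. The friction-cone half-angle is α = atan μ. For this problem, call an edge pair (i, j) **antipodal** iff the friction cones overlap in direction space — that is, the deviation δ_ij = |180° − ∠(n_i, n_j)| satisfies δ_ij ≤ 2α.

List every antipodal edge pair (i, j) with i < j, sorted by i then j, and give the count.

count = 3; pairs: (0,5), (2,6), (4,7)

α = atan 0.1 = 5.71°;  2α = 11.42°
n_0 = (-0.4769, -0.8790)
n_1 = (+0.0082, -1.0000)
n_2 = (+0.7015, -0.7127)
n_3 = (+0.9830, +0.1834)
n_4 = (+0.7844, +0.6202)
n_5 = (+0.4092, +0.9124)
n_6 = (-0.7651, +0.6440)
n_7 = (-0.8367, -0.5477)
  (0,1): δ = 151.05°  ·
  (0,2): δ = 106.97°  ·
  (0,3): δ = 50.95°  ·
  (0,4): δ = 23.18°  ·
  (0,5): δ = 4.32°  ✓
  (0,6): δ = 78.39°  ·
  (0,7): δ = 151.69°  ·
  (1,2): δ = 135.92°  ·
  (1,3): δ = 79.90°  ·
  (1,4): δ = 52.14°  ·
  (1,5): δ = 24.63°  ·
  (1,6): δ = 49.44°  ·
  (1,7): δ = 122.74°  ·
  (2,3): δ = 123.98°  ·
  (2,4): δ = 96.22°  ·
  (2,5): δ = 68.71°  ·
  (2,6): δ = 5.36°  ✓
  (2,7): δ = 78.66°  ·
  (3,4): δ = 152.23°  ·
  (3,5): δ = 124.73°  ·
  (3,6): δ = 50.66°  ·
  (3,7): δ = 22.64°  ·
  (4,5): δ = 152.49°  ·
  (4,6): δ = 78.42°  ·
  (4,7): δ = 5.13°  ✓
  (5,6): δ = 105.93°  ·
  (5,7): δ = 32.64°  ·
  (6,7): δ = 106.71°  ·
antipodal pairs: 3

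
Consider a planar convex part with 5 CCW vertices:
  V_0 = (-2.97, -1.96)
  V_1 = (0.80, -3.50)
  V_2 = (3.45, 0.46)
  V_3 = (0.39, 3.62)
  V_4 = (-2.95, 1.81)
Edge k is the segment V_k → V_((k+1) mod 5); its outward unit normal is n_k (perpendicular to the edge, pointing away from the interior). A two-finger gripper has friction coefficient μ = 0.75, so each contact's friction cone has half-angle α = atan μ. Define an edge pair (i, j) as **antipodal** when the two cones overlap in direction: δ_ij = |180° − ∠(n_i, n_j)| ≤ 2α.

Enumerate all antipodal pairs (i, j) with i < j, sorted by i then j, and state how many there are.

α = atan 0.75 = 36.87°;  2α = 73.74°
n_0 = (-0.3782, -0.9257)
n_1 = (+0.8311, -0.5562)
n_2 = (+0.7184, +0.6956)
n_3 = (-0.4765, +0.8792)
n_4 = (-1.0000, +0.0053)
  (0,1): δ = 101.57°  ·
  (0,2): δ = 23.70°  ✓
  (0,3): δ = 50.67°  ✓
  (0,4): δ = 111.92°  ·
  (1,2): δ = 102.13°  ·
  (1,3): δ = 27.76°  ✓
  (1,4): δ = 33.49°  ✓
  (2,3): δ = 105.62°  ·
  (2,4): δ = 44.38°  ✓
  (3,4): δ = 118.76°  ·
antipodal pairs: 5

count = 5; pairs: (0,2), (0,3), (1,3), (1,4), (2,4)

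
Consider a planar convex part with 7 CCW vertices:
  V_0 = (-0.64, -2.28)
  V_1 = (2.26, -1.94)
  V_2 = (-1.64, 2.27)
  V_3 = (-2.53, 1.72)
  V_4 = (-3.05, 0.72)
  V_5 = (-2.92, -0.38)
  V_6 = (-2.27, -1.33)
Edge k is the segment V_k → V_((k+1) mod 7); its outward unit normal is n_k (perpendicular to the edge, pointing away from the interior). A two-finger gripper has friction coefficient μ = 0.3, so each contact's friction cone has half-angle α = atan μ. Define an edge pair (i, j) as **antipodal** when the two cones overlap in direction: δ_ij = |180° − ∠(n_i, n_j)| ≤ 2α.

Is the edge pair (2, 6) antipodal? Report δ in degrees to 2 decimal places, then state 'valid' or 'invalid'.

α = atan 0.3 = 16.70°;  2α = 33.40°
edge 2: e_2 = (-0.89, -0.55);  n_2 = (-0.5257, +0.8507)
edge 6: e_6 = (+1.63, -0.95);  n_6 = (-0.5035, -0.8640)
∠(n_2, n_6) = 118.05°
δ = |180° − 118.05°| = 61.95°
61.95° > 2α = 33.40°  →  invalid

δ = 61.95°, invalid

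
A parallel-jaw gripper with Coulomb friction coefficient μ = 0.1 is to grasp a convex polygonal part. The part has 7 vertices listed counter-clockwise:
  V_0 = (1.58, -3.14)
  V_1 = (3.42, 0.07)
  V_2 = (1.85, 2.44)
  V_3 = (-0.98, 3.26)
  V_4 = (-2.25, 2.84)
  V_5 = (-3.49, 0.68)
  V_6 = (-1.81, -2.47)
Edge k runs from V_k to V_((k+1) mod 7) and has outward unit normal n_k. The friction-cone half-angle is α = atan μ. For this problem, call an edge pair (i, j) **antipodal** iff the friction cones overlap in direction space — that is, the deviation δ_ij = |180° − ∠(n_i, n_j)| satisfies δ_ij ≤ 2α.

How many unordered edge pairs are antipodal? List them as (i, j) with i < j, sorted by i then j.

α = atan 0.1 = 5.71°;  2α = 11.42°
n_0 = (+0.8676, -0.4973)
n_1 = (+0.8337, +0.5523)
n_2 = (+0.2783, +0.9605)
n_3 = (-0.3140, +0.9494)
n_4 = (-0.8673, +0.4979)
n_5 = (-0.8824, -0.4706)
n_6 = (-0.1939, -0.9810)
  (0,1): δ = 116.66°  ·
  (0,2): δ = 76.34°  ·
  (0,3): δ = 41.88°  ·
  (0,4): δ = 0.04°  ✓
  (0,5): δ = 57.89°  ·
  (0,6): δ = 108.64°  ·
  (1,2): δ = 139.68°  ·
  (1,3): δ = 105.22°  ·
  (1,4): δ = 63.38°  ·
  (1,5): δ = 5.45°  ✓
  (1,6): δ = 45.30°  ·
  (2,3): δ = 145.54°  ·
  (2,4): δ = 103.70°  ·
  (2,5): δ = 45.77°  ·
  (2,6): δ = 4.98°  ✓
  (3,4): δ = 138.16°  ·
  (3,5): δ = 80.23°  ·
  (3,6): δ = 29.48°  ·
  (4,5): δ = 122.07°  ·
  (4,6): δ = 71.32°  ·
  (5,6): δ = 129.25°  ·
antipodal pairs: 3

count = 3; pairs: (0,4), (1,5), (2,6)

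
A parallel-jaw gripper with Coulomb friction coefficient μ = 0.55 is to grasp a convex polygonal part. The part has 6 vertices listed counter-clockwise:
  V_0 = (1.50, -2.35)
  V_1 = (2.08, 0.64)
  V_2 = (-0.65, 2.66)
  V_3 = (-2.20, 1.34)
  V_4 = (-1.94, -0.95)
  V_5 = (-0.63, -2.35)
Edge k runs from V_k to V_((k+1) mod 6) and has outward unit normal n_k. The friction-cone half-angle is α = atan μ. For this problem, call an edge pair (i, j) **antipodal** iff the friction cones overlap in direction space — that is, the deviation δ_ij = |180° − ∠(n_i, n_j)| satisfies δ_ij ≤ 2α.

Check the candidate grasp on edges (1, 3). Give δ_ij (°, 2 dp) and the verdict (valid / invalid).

α = atan 0.55 = 28.81°;  2α = 57.62°
edge 1: e_1 = (-2.73, +2.02);  n_1 = (+0.5948, +0.8039)
edge 3: e_3 = (+0.26, -2.29);  n_3 = (-0.9936, -0.1128)
∠(n_1, n_3) = 132.98°
δ = |180° − 132.98°| = 47.02°
47.02° ≤ 2α = 57.62°  →  valid

δ = 47.02°, valid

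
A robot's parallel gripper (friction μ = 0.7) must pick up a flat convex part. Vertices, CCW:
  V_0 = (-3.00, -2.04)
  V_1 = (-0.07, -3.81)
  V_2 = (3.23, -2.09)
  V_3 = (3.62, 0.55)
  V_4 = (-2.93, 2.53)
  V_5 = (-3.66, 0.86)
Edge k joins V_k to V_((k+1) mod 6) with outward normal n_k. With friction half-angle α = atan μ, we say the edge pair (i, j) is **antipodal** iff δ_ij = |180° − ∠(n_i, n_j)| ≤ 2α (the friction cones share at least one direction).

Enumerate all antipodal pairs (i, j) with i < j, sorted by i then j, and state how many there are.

count = 7; pairs: (0,2), (0,3), (1,3), (1,4), (2,4), (2,5), (3,5)

α = atan 0.7 = 34.99°;  2α = 69.98°
n_0 = (-0.5171, -0.8559)
n_1 = (+0.4622, -0.8868)
n_2 = (+0.9893, -0.1461)
n_3 = (+0.2894, +0.9572)
n_4 = (-0.9163, +0.4005)
n_5 = (-0.9751, -0.2219)
  (0,1): δ = 121.33°  ·
  (0,2): δ = 67.27°  ✓
  (0,3): δ = 14.32°  ✓
  (0,4): δ = 97.52°  ·
  (0,5): δ = 133.96°  ·
  (1,2): δ = 125.93°  ·
  (1,3): δ = 44.35°  ✓
  (1,4): δ = 38.86°  ✓
  (1,5): δ = 75.29°  ·
  (2,3): δ = 98.42°  ·
  (2,4): δ = 15.21°  ✓
  (2,5): δ = 21.22°  ✓
  (3,4): δ = 96.79°  ·
  (3,5): δ = 60.36°  ✓
  (4,5): δ = 143.57°  ·
antipodal pairs: 7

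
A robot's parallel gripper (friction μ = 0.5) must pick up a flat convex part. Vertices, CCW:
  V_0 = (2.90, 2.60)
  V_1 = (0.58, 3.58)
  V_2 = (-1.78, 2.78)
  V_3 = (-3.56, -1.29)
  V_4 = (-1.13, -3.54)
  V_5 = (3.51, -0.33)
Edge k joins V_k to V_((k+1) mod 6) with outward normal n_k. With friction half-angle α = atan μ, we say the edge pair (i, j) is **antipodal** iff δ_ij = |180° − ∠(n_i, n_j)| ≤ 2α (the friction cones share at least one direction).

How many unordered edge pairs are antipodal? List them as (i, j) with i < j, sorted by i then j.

count = 5; pairs: (0,3), (1,4), (2,4), (2,5), (3,5)

α = atan 0.5 = 26.57°;  2α = 53.13°
n_0 = (+0.3891, +0.9212)
n_1 = (-0.3210, +0.9471)
n_2 = (-0.9162, +0.4007)
n_3 = (-0.6794, -0.7338)
n_4 = (+0.5689, -0.8224)
n_5 = (+0.9790, +0.2038)
  (0,1): δ = 138.37°  ·
  (0,2): δ = 90.72°  ·
  (0,3): δ = 19.90°  ✓
  (0,4): δ = 57.58°  ·
  (0,5): δ = 124.66°  ·
  (1,2): δ = 132.35°  ·
  (1,3): δ = 61.52°  ·
  (1,4): δ = 15.95°  ✓
  (1,5): δ = 83.03°  ·
  (2,3): δ = 109.18°  ·
  (2,4): δ = 31.70°  ✓
  (2,5): δ = 35.38°  ✓
  (3,4): δ = 102.53°  ·
  (3,5): δ = 35.44°  ✓
  (4,5): δ = 112.92°  ·
antipodal pairs: 5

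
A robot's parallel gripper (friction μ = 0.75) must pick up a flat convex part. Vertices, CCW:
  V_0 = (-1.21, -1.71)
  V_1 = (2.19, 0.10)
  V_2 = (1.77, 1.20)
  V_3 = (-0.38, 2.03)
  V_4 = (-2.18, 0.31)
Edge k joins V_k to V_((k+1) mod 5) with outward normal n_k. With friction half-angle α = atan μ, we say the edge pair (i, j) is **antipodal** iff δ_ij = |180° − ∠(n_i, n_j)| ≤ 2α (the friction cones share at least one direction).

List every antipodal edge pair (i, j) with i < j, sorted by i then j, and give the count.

α = atan 0.75 = 36.87°;  2α = 73.74°
n_0 = (+0.4699, -0.8827)
n_1 = (+0.9342, +0.3567)
n_2 = (+0.3601, +0.9329)
n_3 = (-0.6909, +0.7230)
n_4 = (-0.9015, -0.4329)
  (0,1): δ = 97.13°  ·
  (0,2): δ = 49.14°  ✓
  (0,3): δ = 15.67°  ✓
  (0,4): δ = 87.62°  ·
  (1,2): δ = 132.01°  ·
  (1,3): δ = 67.20°  ✓
  (1,4): δ = 4.75°  ✓
  (2,3): δ = 115.19°  ·
  (2,4): δ = 43.24°  ✓
  (3,4): δ = 108.05°  ·
antipodal pairs: 5

count = 5; pairs: (0,2), (0,3), (1,3), (1,4), (2,4)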